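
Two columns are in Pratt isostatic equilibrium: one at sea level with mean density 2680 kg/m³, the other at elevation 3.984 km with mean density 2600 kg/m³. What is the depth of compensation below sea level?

129 km

ρ_ref D = ρ (D + h) → D (ρ_ref − ρ) = ρ h.
D = ρ h/(ρ_ref − ρ) = 2600 × 3.984 km/(2680 − 2600) = 129 km.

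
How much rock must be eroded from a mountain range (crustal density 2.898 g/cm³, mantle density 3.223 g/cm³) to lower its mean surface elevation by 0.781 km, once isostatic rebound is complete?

7.75 km

Net drop Δ = e − u = e − e ρ_c/ρ_m = e (ρ_m − ρ_c)/ρ_m.
e = Δ ρ_m/(ρ_m − ρ_c) = 0.781 km × 3.223/0.325 = 7.75 km.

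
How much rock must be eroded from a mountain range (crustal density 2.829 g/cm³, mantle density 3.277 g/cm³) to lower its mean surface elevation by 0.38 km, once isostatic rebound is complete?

Net drop Δ = e − u = e − e ρ_c/ρ_m = e (ρ_m − ρ_c)/ρ_m.
e = Δ ρ_m/(ρ_m − ρ_c) = 0.38 km × 3.277/0.448 = 2.78 km.

2.78 km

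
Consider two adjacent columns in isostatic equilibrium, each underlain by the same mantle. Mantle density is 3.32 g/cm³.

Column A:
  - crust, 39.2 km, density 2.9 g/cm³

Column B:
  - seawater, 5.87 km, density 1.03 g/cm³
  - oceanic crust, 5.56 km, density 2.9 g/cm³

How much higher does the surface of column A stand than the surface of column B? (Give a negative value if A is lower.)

0.207 km

For any compensation level in the mantle, the mantle terms cancel and isostasy reduces to e = (Σt_A − Σt_B) − (Σ(ρt)_A − Σ(ρt)_B) / ρ_m.
Σt_A = 39.2 km; Σt_B = 11.43 km; Σ(ρt)_A = 113.68; Σ(ρt)_B = 22.1701 (in km·g/cm³).
e = (39.2 − 11.43) − (113.68 − 22.1701) / 3.32 = 0.207 km.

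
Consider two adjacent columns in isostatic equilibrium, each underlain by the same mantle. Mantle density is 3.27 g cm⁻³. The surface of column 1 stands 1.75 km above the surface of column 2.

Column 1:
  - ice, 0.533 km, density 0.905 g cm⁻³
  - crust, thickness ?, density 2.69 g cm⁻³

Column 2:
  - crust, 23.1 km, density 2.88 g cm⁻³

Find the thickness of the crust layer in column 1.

Take the compensation level at the base of the deeper column (depth z_c below the surface of column 1) and equate Σ ρ_i t_i down to z_c; mantle fills any gap and the z_c terms cancel.
Column 1: 0.533×0.905 + x×2.69 + (z_c − 0.533 − x)×3.27
Column 2: 1.75×0 + 23.1×2.88 + (z_c − 1.75 − 23.1)×3.27
The z_c×3.27 term appears on both sides and cancels. Collect the known terms of each column as K = Σ(ρt)_known − 3.27 × (depth of known layers): K_1 = 0.482365 − 3.27×0.533 = −1.260545; K_2 = 66.528 − 3.27×(1.75 + 23.1) = −14.7315.
Balance: K_1 − x×(3.27 − 2.69) = K_2, so x = (K_1 − K_2)/(3.27 − 2.69) = 13.471/0.58 = 23.2 km.

23.2 km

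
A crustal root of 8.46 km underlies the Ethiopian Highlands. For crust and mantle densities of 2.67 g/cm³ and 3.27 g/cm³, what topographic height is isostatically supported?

For local isostatic compensation: ρ_c h = (ρ_m − ρ_c) r.
h = r (ρ_m − ρ_c) / ρ_c = 8.46 km × (3.27 − 2.67) / 2.67 = 1.9 km.

1.9 km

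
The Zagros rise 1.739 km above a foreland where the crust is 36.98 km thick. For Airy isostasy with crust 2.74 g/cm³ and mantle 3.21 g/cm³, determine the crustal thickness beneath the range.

Root depth r = h ρ_c / (ρ_m − ρ_c) = 1.739 km × 2.74 / 0.47 = 10.14 km.
Total thickness = T + h + r = 36.98 km + 1.739 km + 10.14 km = 48.9 km.

48.9 km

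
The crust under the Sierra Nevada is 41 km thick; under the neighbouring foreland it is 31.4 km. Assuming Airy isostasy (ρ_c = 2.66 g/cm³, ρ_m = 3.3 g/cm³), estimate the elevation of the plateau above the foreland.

1.86 km

Excess crust Δ = 41 km − 31.4 km = 9.6 km, split between elevation h and root r with h + r = Δ.
Airy balance ρ_c h = (ρ_m − ρ_c) r gives r = h ρ_c/(ρ_m − ρ_c), so h (1 + ρ_c/(ρ_m − ρ_c)) = Δ, i.e. h = Δ (ρ_m − ρ_c)/ρ_m.
h = 9.6 km × 0.64/3.3 = 1.86 km.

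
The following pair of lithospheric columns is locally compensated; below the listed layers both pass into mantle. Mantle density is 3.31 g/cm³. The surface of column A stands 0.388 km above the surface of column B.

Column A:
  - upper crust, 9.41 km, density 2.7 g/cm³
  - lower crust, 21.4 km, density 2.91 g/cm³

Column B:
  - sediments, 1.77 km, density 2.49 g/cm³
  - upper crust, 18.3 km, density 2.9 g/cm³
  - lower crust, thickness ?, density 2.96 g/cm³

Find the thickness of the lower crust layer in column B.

Take the compensation level at the base of the deeper column (depth z_c below the surface of column A) and equate Σ ρ_i t_i down to z_c; mantle fills any gap and the z_c terms cancel.
Column A: 9.41×2.7 + 21.4×2.91 + (z_c − 30.81)×3.31
Column B: 0.388×0 + 1.77×2.49 + 18.3×2.9 + x×2.96 + (z_c − 0.388 − 20.07 − x)×3.31
The z_c×3.31 term appears on both sides and cancels. Collect the known terms of each column as K = Σ(ρt)_known − 3.31 × (depth of known layers): K_A = 87.681 − 3.31×30.81 = −14.3001; K_B = 57.4773 − 3.31×(0.388 + 20.07) = −10.23868.
Balance: K_A = K_B − x×(3.31 − 2.96), so x = (K_B − K_A)/(3.31 − 2.96) = 4.06142/0.35 = 11.6 km.

11.6 km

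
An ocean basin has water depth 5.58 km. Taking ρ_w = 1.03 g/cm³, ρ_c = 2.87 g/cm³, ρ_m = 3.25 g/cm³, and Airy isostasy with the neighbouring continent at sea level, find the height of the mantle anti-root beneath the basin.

27 km

Equating mass per unit area of the two columns: replacing crust with seawater at the top is compensated by replacing crust with mantle at the base: d (ρ_c − ρ_w) = a (ρ_m − ρ_c).
a = d (ρ_c − ρ_w)/(ρ_m − ρ_c) = 5.58 km × 1.84/0.38 = 27 km.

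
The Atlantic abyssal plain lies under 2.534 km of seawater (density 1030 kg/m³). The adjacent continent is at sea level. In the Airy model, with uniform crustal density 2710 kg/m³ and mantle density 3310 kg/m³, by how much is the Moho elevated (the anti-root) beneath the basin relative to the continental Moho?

7.1 km

In Airy isostatic equilibrium: replacing crust with seawater at the top is compensated by replacing crust with mantle at the base: d (ρ_c − ρ_w) = a (ρ_m − ρ_c).
a = d (ρ_c − ρ_w)/(ρ_m − ρ_c) = 2.534 km × 1680/600 = 7.1 km.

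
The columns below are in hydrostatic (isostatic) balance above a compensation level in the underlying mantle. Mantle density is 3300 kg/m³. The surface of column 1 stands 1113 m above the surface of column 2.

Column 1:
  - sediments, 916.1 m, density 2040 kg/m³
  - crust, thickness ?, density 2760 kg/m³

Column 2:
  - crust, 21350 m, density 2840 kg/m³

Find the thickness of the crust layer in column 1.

Take the compensation level at the base of the deeper column (depth z_c below the surface of column 1) and equate Σ ρ_i t_i down to z_c; mantle fills any gap and the z_c terms cancel.
Column 1: 916.1×2040 + x×2760 + (z_c − 916.1 − x)×3300
Column 2: 1113×0 + 21350×2840 + (z_c − 1113 − 21350)×3300
The z_c×3300 term appears on both sides and cancels. Collect the known terms of each column as K = Σ(ρt)_known − 3300 × (depth of known layers): K_1 = 1868844 − 3300×916.1 = −1154286; K_2 = 60634000 − 3300×(1113 + 21350) = −13493900.
Balance: K_1 − x×(3300 − 2760) = K_2, so x = (K_1 − K_2)/(3300 − 2760) = 12339600/540 = 22900 m.

22900 m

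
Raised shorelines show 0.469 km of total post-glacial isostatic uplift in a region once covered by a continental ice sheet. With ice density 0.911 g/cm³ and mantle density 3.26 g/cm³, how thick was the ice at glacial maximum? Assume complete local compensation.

1.68 km

u = t ρ_ice/ρ_m → t = u ρ_m/ρ_ice = 0.469 km × 3.26/0.911 = 1.68 km.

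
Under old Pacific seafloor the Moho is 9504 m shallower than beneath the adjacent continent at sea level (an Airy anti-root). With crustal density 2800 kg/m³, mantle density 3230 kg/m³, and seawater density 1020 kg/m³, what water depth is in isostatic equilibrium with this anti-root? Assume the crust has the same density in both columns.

Replacing a thickness d of crust by seawater at the top must be balanced by replacing crust with mantle at the base: d (ρ_c − ρ_w) = a (ρ_m − ρ_c).
d = a (ρ_m − ρ_c)/(ρ_c − ρ_w) = 9504 m × 430/1780 = 2300 m.

2300 m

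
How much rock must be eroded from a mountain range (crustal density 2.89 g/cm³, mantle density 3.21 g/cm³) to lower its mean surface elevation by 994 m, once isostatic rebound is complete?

9970 m

Net drop Δ = e − u = e − e ρ_c/ρ_m = e (ρ_m − ρ_c)/ρ_m.
e = Δ ρ_m/(ρ_m − ρ_c) = 994 m × 3.21/0.32 = 9970 m.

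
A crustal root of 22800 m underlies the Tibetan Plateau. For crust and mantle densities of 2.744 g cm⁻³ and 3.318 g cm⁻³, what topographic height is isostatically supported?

4770 m

Balancing pressure at the compensation depth: ρ_c h = (ρ_m − ρ_c) r.
h = r (ρ_m − ρ_c) / ρ_c = 22800 m × (3.318 − 2.744) / 2.744 = 4770 m.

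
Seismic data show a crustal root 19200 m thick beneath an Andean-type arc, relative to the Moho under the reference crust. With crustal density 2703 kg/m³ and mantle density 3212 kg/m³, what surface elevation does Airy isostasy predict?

For local isostatic compensation: ρ_c h = (ρ_m − ρ_c) r.
h = r (ρ_m − ρ_c) / ρ_c = 19200 m × (3212 − 2703) / 2703 = 3620 m.

3620 m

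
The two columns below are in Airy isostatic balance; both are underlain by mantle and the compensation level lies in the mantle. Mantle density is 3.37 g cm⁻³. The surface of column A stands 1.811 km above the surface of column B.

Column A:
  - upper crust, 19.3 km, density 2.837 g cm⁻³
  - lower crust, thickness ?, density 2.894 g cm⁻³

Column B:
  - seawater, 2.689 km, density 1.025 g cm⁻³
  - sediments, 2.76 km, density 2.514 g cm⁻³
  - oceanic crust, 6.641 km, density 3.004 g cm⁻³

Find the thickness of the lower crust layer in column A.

Take the compensation level at the base of the deeper column (depth z_c below the surface of column A) and equate Σ ρ_i t_i down to z_c; mantle fills any gap and the z_c terms cancel.
Column A: 19.3×2.837 + x×2.894 + (z_c − 19.3 − x)×3.37
Column B: 1.811×0 + 2.689×1.025 + 2.76×2.514 + 6.641×3.004 + (z_c − 1.811 − 12.09)×3.37
The z_c×3.37 term appears on both sides and cancels. Collect the known terms of each column as K = Σ(ρt)_known − 3.37 × (depth of known layers): K_A = 54.7541 − 3.37×19.3 = −10.2869; K_B = 29.644429 − 3.37×(1.811 + 12.09) = −17.201941.
Balance: K_A − x×(3.37 − 2.894) = K_B, so x = (K_A − K_B)/(3.37 − 2.894) = 6.91504/0.476 = 14.5 km.

14.5 km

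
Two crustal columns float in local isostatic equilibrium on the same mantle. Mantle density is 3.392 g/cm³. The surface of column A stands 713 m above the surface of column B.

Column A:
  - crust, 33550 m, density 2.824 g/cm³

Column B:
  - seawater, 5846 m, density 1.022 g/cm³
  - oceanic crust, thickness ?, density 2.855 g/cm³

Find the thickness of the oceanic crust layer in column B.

Take the compensation level at the base of the deeper column (depth z_c below the surface of column A) and equate Σ ρ_i t_i down to z_c; mantle fills any gap and the z_c terms cancel.
Column A: 33550×2.824 + (z_c − 33550)×3.392
Column B: 713×0 + 5846×1.022 + x×2.855 + (z_c − 713 − 5846 − x)×3.392
The z_c×3.392 term appears on both sides and cancels. Collect the known terms of each column as K = Σ(ρt)_known − 3.392 × (depth of known layers): K_A = 94745.2 − 3.392×33550 = −19056.4; K_B = 5974.612 − 3.392×(713 + 5846) = −16273.516.
Balance: K_A = K_B − x×(3.392 − 2.855), so x = (K_B − K_A)/(3.392 − 2.855) = 2782.88/0.537 = 5180 m.

5180 m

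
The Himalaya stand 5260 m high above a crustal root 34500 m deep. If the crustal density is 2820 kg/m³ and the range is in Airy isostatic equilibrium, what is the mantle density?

Airy balance: ρ_c h = (ρ_m − ρ_c) r → ρ_m = ρ_c (1 + h/r).
ρ_m = 2820 × (1 + 5260 m/34500 m) = 3250 kg/m³.

3250 kg/m³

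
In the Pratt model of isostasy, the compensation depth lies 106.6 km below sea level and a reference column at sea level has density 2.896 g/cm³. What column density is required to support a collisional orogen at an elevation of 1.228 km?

Pratt balance: ρ_ref D = ρ (D + h).
ρ = ρ_ref D/(D + h) = 2.896 × 106.6 km/(106.6 km + 1.228 km) = 2.86 g/cm³.

2.86 g/cm³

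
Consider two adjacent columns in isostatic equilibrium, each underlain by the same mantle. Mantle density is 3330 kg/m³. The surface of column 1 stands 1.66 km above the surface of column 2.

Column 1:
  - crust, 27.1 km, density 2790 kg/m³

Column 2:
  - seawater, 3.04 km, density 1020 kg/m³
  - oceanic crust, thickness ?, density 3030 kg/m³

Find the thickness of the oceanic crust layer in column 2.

6.95 km

Take the compensation level at the base of the deeper column (depth z_c below the surface of column 1) and equate Σ ρ_i t_i down to z_c; mantle fills any gap and the z_c terms cancel.
Column 1: 27.1×2790 + (z_c − 27.1)×3330
Column 2: 1.66×0 + 3.04×1020 + x×3030 + (z_c − 1.66 − 3.04 − x)×3330
The z_c×3330 term appears on both sides and cancels. Collect the known terms of each column as K = Σ(ρt)_known − 3330 × (depth of known layers): K_1 = 75609 − 3330×27.1 = −14634; K_2 = 3100.8 − 3330×(1.66 + 3.04) = −12550.2.
Balance: K_1 = K_2 − x×(3330 − 3030), so x = (K_2 − K_1)/(3330 − 3030) = 2083.8/300 = 6.95 km.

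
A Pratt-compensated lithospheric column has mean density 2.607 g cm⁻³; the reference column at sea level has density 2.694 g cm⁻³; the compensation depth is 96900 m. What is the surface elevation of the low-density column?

ρ_ref D = ρ (D + h) → h = D (ρ_ref − ρ)/ρ.
h = 96900 m × (2.694 − 2.607)/2.607 = 3230 m.

3230 m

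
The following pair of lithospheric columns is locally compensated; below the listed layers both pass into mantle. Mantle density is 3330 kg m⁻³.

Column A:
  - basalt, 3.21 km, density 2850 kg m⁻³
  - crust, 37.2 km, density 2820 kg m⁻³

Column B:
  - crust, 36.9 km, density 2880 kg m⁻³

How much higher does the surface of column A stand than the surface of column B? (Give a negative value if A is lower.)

For any compensation level in the mantle, the mantle terms cancel and isostasy reduces to e = (Σt_A − Σt_B) − (Σ(ρt)_A − Σ(ρt)_B) / ρ_m.
Σt_A = 40.41 km; Σt_B = 36.9 km; Σ(ρt)_A = 114052.5; Σ(ρt)_B = 106272 (in km·kg m⁻³).
e = (40.41 − 36.9) − (114052.5 − 106272) / 3330 = 1.17 km.

1.17 km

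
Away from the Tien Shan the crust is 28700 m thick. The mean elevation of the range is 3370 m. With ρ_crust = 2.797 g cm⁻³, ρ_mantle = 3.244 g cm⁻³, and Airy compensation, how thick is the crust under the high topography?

Root depth r = h ρ_c / (ρ_m − ρ_c) = 3370 m × 2.797 / 0.447 = 21090 m.
Total thickness = T + h + r = 28700 m + 3370 m + 21090 m = 53200 m.

53200 m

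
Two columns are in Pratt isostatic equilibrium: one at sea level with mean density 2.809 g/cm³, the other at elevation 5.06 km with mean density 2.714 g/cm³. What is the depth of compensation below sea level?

ρ_ref D = ρ (D + h) → D (ρ_ref − ρ) = ρ h.
D = ρ h/(ρ_ref − ρ) = 2.714 × 5.06 km/(2.809 − 2.714) = 145 km.

145 km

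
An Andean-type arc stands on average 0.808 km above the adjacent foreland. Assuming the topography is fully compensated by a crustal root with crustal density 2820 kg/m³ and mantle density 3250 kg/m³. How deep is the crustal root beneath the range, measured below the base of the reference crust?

In Airy isostatic equilibrium: the weight of the topography is balanced by the buoyancy of the root, ρ_c h = (ρ_m − ρ_c) r.
r = h · ρ_c / (ρ_m − ρ_c) = 0.808 km × 2820 / (3250 − 2820) = 5.3 km.

5.3 km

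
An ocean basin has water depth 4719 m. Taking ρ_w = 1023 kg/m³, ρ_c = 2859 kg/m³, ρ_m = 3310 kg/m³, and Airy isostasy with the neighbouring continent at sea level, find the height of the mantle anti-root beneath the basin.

Equating mass per unit area of the two columns: replacing crust with seawater at the top is compensated by replacing crust with mantle at the base: d (ρ_c − ρ_w) = a (ρ_m − ρ_c).
a = d (ρ_c − ρ_w)/(ρ_m − ρ_c) = 4719 m × 1836/451 = 19200 m.

19200 m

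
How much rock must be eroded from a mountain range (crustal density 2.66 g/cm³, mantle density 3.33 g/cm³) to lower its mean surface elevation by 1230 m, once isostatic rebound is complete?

Net drop Δ = e − u = e − e ρ_c/ρ_m = e (ρ_m − ρ_c)/ρ_m.
e = Δ ρ_m/(ρ_m − ρ_c) = 1230 m × 3.33/0.67 = 6110 m.

6110 m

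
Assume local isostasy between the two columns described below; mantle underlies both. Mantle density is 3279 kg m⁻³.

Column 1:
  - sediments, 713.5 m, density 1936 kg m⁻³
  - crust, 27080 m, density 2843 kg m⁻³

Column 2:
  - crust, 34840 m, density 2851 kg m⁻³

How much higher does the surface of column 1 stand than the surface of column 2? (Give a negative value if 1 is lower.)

For any compensation level in the mantle, the mantle terms cancel and isostasy reduces to e = (Σt_1 − Σt_2) − (Σ(ρt)_1 − Σ(ρt)_2) / ρ_m.
Σt_1 = 27793.5 m; Σt_2 = 34840 m; Σ(ρt)_1 = 78369776; Σ(ρt)_2 = 99328840 (in m·kg m⁻³).
e = (27793.5 − 34840) − (78369776 − 99328840) / 3279 = −655 m.

−655 m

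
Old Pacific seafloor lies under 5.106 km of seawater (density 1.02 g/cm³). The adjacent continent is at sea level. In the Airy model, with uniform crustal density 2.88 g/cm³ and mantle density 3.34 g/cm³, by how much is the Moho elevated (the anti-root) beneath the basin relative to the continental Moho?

Balancing pressure at the compensation depth: replacing crust with seawater at the top is compensated by replacing crust with mantle at the base: d (ρ_c − ρ_w) = a (ρ_m − ρ_c).
a = d (ρ_c − ρ_w)/(ρ_m − ρ_c) = 5.106 km × 1.86/0.46 = 20.6 km.

20.6 km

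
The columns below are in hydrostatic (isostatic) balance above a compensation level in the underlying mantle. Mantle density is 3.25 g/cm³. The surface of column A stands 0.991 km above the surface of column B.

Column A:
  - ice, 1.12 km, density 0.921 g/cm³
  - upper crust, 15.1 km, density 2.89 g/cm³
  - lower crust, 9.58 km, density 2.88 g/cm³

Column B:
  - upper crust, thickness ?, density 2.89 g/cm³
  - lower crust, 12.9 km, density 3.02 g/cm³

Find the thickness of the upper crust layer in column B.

Take the compensation level at the base of the deeper column (depth z_c below the surface of column A) and equate Σ ρ_i t_i down to z_c; mantle fills any gap and the z_c terms cancel.
Column A: 1.12×0.921 + 15.1×2.89 + 9.58×2.88 + (z_c − 25.8)×3.25
Column B: 0.991×0 + x×2.89 + 12.9×3.02 + (z_c − 0.991 − 12.9 − x)×3.25
The z_c×3.25 term appears on both sides and cancels. Collect the known terms of each column as K = Σ(ρt)_known − 3.25 × (depth of known layers): K_A = 72.26092 − 3.25×25.8 = −11.58908; K_B = 38.958 − 3.25×(0.991 + 12.9) = −6.18775.
Balance: K_A = K_B − x×(3.25 − 2.89), so x = (K_B − K_A)/(3.25 − 2.89) = 5.40133/0.36 = 15 km.

15 km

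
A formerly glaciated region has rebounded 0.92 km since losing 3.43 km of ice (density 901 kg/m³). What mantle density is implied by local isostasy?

3360 kg/m³

ρ_m = ρ_ice t / u = 901 × 3.43 km/0.92 km = 3360 kg/m³.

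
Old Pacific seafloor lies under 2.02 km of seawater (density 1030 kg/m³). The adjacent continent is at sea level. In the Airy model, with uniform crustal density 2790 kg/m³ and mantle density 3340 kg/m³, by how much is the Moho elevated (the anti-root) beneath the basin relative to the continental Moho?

6.46 km

By Archimedes' principle applied to the lithosphere: replacing crust with seawater at the top is compensated by replacing crust with mantle at the base: d (ρ_c − ρ_w) = a (ρ_m − ρ_c).
a = d (ρ_c − ρ_w)/(ρ_m − ρ_c) = 2.02 km × 1760/550 = 6.46 km.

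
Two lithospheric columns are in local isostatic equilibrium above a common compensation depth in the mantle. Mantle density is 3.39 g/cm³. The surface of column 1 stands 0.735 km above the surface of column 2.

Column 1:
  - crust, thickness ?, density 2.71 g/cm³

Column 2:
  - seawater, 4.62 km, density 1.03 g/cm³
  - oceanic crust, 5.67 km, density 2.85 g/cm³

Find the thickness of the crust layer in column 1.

Take the compensation level at the base of the deeper column (depth z_c below the surface of column 1) and equate Σ ρ_i t_i down to z_c; mantle fills any gap and the z_c terms cancel.
Column 1: x×2.71 + (z_c − 0 − x)×3.39
Column 2: 0.735×0 + 4.62×1.03 + 5.67×2.85 + (z_c − 0.735 − 10.29)×3.39
The z_c×3.39 term appears on both sides and cancels. Collect the known terms of each column as K = Σ(ρt)_known − 3.39 × (depth of known layers): K_1 = 0 − 3.39×0 = 0; K_2 = 20.9181 − 3.39×(0.735 + 10.29) = −16.45665.
Balance: K_1 − x×(3.39 − 2.71) = K_2, so x = (K_1 − K_2)/(3.39 − 2.71) = 16.4566/0.68 = 24.2 km.

24.2 km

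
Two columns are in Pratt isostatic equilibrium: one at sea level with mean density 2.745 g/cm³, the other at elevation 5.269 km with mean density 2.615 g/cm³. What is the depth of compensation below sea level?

106 km

ρ_ref D = ρ (D + h) → D (ρ_ref − ρ) = ρ h.
D = ρ h/(ρ_ref − ρ) = 2.615 × 5.269 km/(2.745 − 2.615) = 106 km.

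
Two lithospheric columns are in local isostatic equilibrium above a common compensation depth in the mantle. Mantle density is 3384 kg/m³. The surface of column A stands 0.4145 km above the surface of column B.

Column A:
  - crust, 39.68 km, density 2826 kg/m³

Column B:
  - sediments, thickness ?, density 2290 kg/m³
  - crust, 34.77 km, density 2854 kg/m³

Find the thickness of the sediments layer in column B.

Take the compensation level at the base of the deeper column (depth z_c below the surface of column A) and equate Σ ρ_i t_i down to z_c; mantle fills any gap and the z_c terms cancel.
Column A: 39.68×2826 + (z_c − 39.68)×3384
Column B: 0.4145×0 + x×2290 + 34.77×2854 + (z_c − 0.4145 − 34.77 − x)×3384
The z_c×3384 term appears on both sides and cancels. Collect the known terms of each column as K = Σ(ρt)_known − 3384 × (depth of known layers): K_A = 112135.68 − 3384×39.68 = −22141.44; K_B = 99233.58 − 3384×(0.4145 + 34.77) = −19830.768.
Balance: K_A = K_B − x×(3384 − 2290), so x = (K_B − K_A)/(3384 − 2290) = 2310.67/1094 = 2.11 km.

2.11 km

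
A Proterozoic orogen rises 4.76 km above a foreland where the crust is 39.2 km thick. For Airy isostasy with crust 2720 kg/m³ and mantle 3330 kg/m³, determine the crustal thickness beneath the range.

Root depth r = h ρ_c / (ρ_m − ρ_c) = 4.76 km × 2720 / 610 = 21.22 km.
Total thickness = T + h + r = 39.2 km + 4.76 km + 21.22 km = 65.2 km.

65.2 km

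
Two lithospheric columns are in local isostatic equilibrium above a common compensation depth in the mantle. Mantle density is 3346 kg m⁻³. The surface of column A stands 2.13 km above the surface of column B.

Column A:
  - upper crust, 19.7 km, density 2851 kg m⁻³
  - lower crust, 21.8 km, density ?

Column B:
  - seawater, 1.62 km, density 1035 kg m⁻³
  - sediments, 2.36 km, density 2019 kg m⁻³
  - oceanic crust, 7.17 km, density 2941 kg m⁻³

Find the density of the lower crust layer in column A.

Take the compensation level at the base of the deeper column (depth z_c below the surface of column A) and equate Σ ρ_i t_i down to z_c; mantle fills any gap and the z_c terms cancel.
Column A: 19.7×2851 + 21.8×ρ + (z_c − 41.5)×3346
Column B: 2.13×0 + 1.62×1035 + 2.36×2019 + 7.17×2941 + (z_c − 2.13 − 11.15)×3346
The z_c×3346 term appears on both sides and cancels. Collect the known terms of each column as K = Σ(ρt)_known − 3346 × (depth of known layers): K_A = 56164.7 − 3346×41.5 = −82694.3; K_B = 27528.51 − 3346×(2.13 + 11.15) = −16906.37.
Balance: K_A + 21.8×ρ = K_B, so ρ = (K_B − K_A)/21.8 = 65787.9/21.8 = 3020 kg m⁻³.

3020 kg m⁻³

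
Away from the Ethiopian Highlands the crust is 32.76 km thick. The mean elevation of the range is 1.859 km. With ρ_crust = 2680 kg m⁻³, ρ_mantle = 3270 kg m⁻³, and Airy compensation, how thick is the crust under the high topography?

Root depth r = h ρ_c / (ρ_m − ρ_c) = 1.859 km × 2680 / 590 = 8.444 km.
Total thickness = T + h + r = 32.76 km + 1.859 km + 8.444 km = 43.1 km.

43.1 km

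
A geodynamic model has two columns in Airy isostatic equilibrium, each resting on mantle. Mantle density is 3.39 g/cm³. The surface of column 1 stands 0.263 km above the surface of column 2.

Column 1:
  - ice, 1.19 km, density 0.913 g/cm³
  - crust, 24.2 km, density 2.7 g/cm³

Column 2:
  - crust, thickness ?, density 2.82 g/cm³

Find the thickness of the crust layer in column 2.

Take the compensation level at the base of the deeper column (depth z_c below the surface of column 1) and equate Σ ρ_i t_i down to z_c; mantle fills any gap and the z_c terms cancel.
Column 1: 1.19×0.913 + 24.2×2.7 + (z_c − 25.39)×3.39
Column 2: 0.263×0 + x×2.82 + (z_c − 0.263 − 0 − x)×3.39
The z_c×3.39 term appears on both sides and cancels. Collect the known terms of each column as K = Σ(ρt)_known − 3.39 × (depth of known layers): K_1 = 66.42647 − 3.39×25.39 = −19.64563; K_2 = 0 − 3.39×(0.263 + 0) = −0.89157.
Balance: K_1 = K_2 − x×(3.39 − 2.82), so x = (K_2 − K_1)/(3.39 − 2.82) = 18.7541/0.57 = 32.9 km.

32.9 km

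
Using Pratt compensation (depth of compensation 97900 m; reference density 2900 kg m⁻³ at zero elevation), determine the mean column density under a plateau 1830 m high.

Pratt balance: ρ_ref D = ρ (D + h).
ρ = ρ_ref D/(D + h) = 2900 × 97900 m/(97900 m + 1830 m) = 2850 kg m⁻³.

2850 kg m⁻³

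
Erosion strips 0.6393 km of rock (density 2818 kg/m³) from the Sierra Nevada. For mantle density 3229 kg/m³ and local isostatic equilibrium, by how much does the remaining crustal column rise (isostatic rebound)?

Unloading: uplift u = e ρ_c/ρ_m = 0.6393 km × 2818/3229 = 0.558 km.

0.558 km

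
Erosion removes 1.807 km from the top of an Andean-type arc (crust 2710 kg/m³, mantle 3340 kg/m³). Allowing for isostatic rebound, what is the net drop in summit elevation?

0.341 km

Rebound u = e ρ_c/ρ_m = 1.807 km × 2710/3340 = 1.466 km.
Net surface drop = e − u = 1.807 km − 1.466 km = e (ρ_m − ρ_c)/ρ_m = 0.341 km.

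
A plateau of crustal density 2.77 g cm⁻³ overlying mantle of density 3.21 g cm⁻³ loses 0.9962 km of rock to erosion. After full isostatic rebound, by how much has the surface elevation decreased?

0.137 km

Rebound u = e ρ_c/ρ_m = 0.9962 km × 2.77/3.21 = 0.8596 km.
Net surface drop = e − u = 0.9962 km − 0.8596 km = e (ρ_m − ρ_c)/ρ_m = 0.137 km.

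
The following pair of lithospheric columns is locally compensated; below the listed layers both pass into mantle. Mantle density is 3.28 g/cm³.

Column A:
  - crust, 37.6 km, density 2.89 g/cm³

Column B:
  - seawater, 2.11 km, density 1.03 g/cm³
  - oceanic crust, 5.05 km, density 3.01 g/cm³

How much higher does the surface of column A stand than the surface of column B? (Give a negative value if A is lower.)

For any compensation level in the mantle, the mantle terms cancel and isostasy reduces to e = (Σt_A − Σt_B) − (Σ(ρt)_A − Σ(ρt)_B) / ρ_m.
Σt_A = 37.6 km; Σt_B = 7.16 km; Σ(ρt)_A = 108.664; Σ(ρt)_B = 17.3738 (in km·g/cm³).
e = (37.6 − 7.16) − (108.664 − 17.3738) / 3.28 = 2.61 km.

2.61 km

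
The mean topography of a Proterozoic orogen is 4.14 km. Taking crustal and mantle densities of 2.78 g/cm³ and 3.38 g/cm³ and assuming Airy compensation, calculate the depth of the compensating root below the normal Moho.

In Airy isostatic equilibrium: the weight of the topography is balanced by the buoyancy of the root, ρ_c h = (ρ_m − ρ_c) r.
r = h · ρ_c / (ρ_m − ρ_c) = 4.14 km × 2.78 / (3.38 − 2.78) = 19.2 km.

19.2 km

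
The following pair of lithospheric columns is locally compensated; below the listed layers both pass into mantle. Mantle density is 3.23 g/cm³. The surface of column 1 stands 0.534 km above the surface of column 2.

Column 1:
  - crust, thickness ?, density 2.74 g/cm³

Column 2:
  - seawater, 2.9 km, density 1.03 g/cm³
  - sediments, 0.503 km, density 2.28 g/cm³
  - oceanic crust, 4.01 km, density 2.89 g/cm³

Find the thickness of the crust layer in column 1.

20.3 km

Take the compensation level at the base of the deeper column (depth z_c below the surface of column 1) and equate Σ ρ_i t_i down to z_c; mantle fills any gap and the z_c terms cancel.
Column 1: x×2.74 + (z_c − 0 − x)×3.23
Column 2: 0.534×0 + 2.9×1.03 + 0.503×2.28 + 4.01×2.89 + (z_c − 0.534 − 7.413)×3.23
The z_c×3.23 term appears on both sides and cancels. Collect the known terms of each column as K = Σ(ρt)_known − 3.23 × (depth of known layers): K_1 = 0 − 3.23×0 = 0; K_2 = 15.72274 − 3.23×(0.534 + 7.413) = −9.94607.
Balance: K_1 − x×(3.23 − 2.74) = K_2, so x = (K_1 − K_2)/(3.23 − 2.74) = 9.94607/0.49 = 20.3 km.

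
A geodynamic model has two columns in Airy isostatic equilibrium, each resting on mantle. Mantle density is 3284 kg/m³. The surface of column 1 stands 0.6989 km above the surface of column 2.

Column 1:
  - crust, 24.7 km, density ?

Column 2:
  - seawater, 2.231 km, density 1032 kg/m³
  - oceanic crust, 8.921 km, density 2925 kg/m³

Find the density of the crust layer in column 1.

Take the compensation level at the base of the deeper column (depth z_c below the surface of column 1) and equate Σ ρ_i t_i down to z_c; mantle fills any gap and the z_c terms cancel.
Column 1: 24.7×ρ + (z_c − 24.7)×3284
Column 2: 0.6989×0 + 2.231×1032 + 8.921×2925 + (z_c − 0.6989 − 11.152)×3284
The z_c×3284 term appears on both sides and cancels. Collect the known terms of each column as K = Σ(ρt)_known − 3284 × (depth of known layers): K_1 = 0 − 3284×24.7 = −81114.8; K_2 = 28396.317 − 3284×(0.6989 + 11.152) = −10522.0386.
Balance: K_1 + 24.7×ρ = K_2, so ρ = (K_2 − K_1)/24.7 = 70592.8/24.7 = 2860 kg/m³.

2860 kg/m³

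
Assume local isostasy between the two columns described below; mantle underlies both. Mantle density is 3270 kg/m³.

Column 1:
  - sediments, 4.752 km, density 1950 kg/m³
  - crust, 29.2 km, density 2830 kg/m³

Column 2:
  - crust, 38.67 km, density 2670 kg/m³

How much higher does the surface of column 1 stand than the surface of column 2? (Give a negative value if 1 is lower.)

−1.25 km

For any compensation level in the mantle, the mantle terms cancel and isostasy reduces to e = (Σt_1 − Σt_2) − (Σ(ρt)_1 − Σ(ρt)_2) / ρ_m.
Σt_1 = 33.952 km; Σt_2 = 38.67 km; Σ(ρt)_1 = 91902.4; Σ(ρt)_2 = 103248.9 (in km·kg/m³).
e = (33.952 − 38.67) − (91902.4 − 103248.9) / 3270 = −1.25 km.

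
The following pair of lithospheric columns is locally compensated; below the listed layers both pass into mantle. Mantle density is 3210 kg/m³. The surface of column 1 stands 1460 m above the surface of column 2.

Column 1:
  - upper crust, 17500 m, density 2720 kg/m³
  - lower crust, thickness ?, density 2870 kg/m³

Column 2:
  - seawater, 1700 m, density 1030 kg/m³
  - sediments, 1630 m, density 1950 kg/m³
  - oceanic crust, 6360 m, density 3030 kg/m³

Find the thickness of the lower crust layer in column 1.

Take the compensation level at the base of the deeper column (depth z_c below the surface of column 1) and equate Σ ρ_i t_i down to z_c; mantle fills any gap and the z_c terms cancel.
Column 1: 17500×2720 + x×2870 + (z_c − 17500 − x)×3210
Column 2: 1460×0 + 1700×1030 + 1630×1950 + 6360×3030 + (z_c − 1460 − 9690)×3210
The z_c×3210 term appears on both sides and cancels. Collect the known terms of each column as K = Σ(ρt)_known − 3210 × (depth of known layers): K_1 = 47600000 − 3210×17500 = −8575000; K_2 = 24200300 − 3210×(1460 + 9690) = −11591200.
Balance: K_1 − x×(3210 − 2870) = K_2, so x = (K_1 − K_2)/(3210 − 2870) = 3016200/340 = 8870 m.

8870 m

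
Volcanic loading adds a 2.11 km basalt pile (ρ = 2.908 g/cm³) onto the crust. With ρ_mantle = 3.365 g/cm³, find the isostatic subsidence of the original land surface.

Subaerial loading: s = t ρ_load / ρ_m.
s = 2.11 km × 2.908/3.365 = 1.82 km.

1.82 km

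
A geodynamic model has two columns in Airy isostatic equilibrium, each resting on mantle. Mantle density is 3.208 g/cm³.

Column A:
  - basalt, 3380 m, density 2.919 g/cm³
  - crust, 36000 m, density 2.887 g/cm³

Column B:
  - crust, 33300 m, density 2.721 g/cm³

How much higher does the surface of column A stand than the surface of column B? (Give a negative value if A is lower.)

−1150 m

For any compensation level in the mantle, the mantle terms cancel and isostasy reduces to e = (Σt_A − Σt_B) − (Σ(ρt)_A − Σ(ρt)_B) / ρ_m.
Σt_A = 39380 m; Σt_B = 33300 m; Σ(ρt)_A = 113798.22; Σ(ρt)_B = 90609.3 (in m·g/cm³).
e = (39380 − 33300) − (113798.22 − 90609.3) / 3.208 = −1150 m.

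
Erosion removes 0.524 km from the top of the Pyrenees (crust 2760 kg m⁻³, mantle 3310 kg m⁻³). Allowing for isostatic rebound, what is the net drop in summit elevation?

0.0871 km

Rebound u = e ρ_c/ρ_m = 0.524 km × 2760/3310 = 0.4369 km.
Net surface drop = e − u = 0.524 km − 0.4369 km = e (ρ_m − ρ_c)/ρ_m = 0.0871 km.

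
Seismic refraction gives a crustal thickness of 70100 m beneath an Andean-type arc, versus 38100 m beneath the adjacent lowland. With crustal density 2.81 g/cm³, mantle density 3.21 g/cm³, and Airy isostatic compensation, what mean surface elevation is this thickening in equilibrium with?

3990 m

Excess crust Δ = 70100 m − 38100 m = 32000 m, split between elevation h and root r with h + r = Δ.
Airy balance ρ_c h = (ρ_m − ρ_c) r gives r = h ρ_c/(ρ_m − ρ_c), so h (1 + ρ_c/(ρ_m − ρ_c)) = Δ, i.e. h = Δ (ρ_m − ρ_c)/ρ_m.
h = 32000 m × 0.4/3.21 = 3990 m.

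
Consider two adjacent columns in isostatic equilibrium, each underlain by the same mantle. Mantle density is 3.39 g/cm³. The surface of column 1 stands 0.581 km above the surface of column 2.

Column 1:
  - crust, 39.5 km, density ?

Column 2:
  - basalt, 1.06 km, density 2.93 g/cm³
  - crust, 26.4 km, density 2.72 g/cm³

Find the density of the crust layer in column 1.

2.88 g/cm³

Take the compensation level at the base of the deeper column (depth z_c below the surface of column 1) and equate Σ ρ_i t_i down to z_c; mantle fills any gap and the z_c terms cancel.
Column 1: 39.5×ρ + (z_c − 39.5)×3.39
Column 2: 0.581×0 + 1.06×2.93 + 26.4×2.72 + (z_c − 0.581 − 27.46)×3.39
The z_c×3.39 term appears on both sides and cancels. Collect the known terms of each column as K = Σ(ρt)_known − 3.39 × (depth of known layers): K_1 = 0 − 3.39×39.5 = −133.905; K_2 = 74.9138 − 3.39×(0.581 + 27.46) = −20.14519.
Balance: K_1 + 39.5×ρ = K_2, so ρ = (K_2 − K_1)/39.5 = 113.76/39.5 = 2.88 g/cm³.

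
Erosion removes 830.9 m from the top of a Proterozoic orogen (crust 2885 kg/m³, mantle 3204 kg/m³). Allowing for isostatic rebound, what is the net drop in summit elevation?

Rebound u = e ρ_c/ρ_m = 830.9 m × 2885/3204 = 748.2 m.
Net surface drop = e − u = 830.9 m − 748.2 m = e (ρ_m − ρ_c)/ρ_m = 82.7 m.

82.7 m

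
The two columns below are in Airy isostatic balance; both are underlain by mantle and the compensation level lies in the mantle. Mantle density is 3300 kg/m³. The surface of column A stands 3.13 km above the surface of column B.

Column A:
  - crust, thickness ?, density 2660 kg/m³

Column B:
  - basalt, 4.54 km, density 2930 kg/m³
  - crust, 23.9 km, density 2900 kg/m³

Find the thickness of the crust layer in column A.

Take the compensation level at the base of the deeper column (depth z_c below the surface of column A) and equate Σ ρ_i t_i down to z_c; mantle fills any gap and the z_c terms cancel.
Column A: x×2660 + (z_c − 0 − x)×3300
Column B: 3.13×0 + 4.54×2930 + 23.9×2900 + (z_c − 3.13 − 28.44)×3300
The z_c×3300 term appears on both sides and cancels. Collect the known terms of each column as K = Σ(ρt)_known − 3300 × (depth of known layers): K_A = 0 − 3300×0 = 0; K_B = 82612.2 − 3300×(3.13 + 28.44) = −21568.8.
Balance: K_A − x×(3300 − 2660) = K_B, so x = (K_A − K_B)/(3300 − 2660) = 21568.8/640 = 33.7 km.

33.7 km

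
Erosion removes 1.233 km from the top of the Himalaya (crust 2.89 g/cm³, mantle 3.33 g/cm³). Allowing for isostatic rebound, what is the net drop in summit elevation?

Rebound u = e ρ_c/ρ_m = 1.233 km × 2.89/3.33 = 1.07 km.
Net surface drop = e − u = 1.233 km − 1.07 km = e (ρ_m − ρ_c)/ρ_m = 0.163 km.

0.163 km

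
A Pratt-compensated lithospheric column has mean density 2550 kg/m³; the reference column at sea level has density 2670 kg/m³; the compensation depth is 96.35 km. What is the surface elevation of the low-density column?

4.53 km

ρ_ref D = ρ (D + h) → h = D (ρ_ref − ρ)/ρ.
h = 96.35 km × (2670 − 2550)/2550 = 4.53 km.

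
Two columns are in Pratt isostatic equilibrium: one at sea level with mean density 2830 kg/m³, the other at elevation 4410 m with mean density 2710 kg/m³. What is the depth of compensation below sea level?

99600 m

ρ_ref D = ρ (D + h) → D (ρ_ref − ρ) = ρ h.
D = ρ h/(ρ_ref − ρ) = 2710 × 4410 m/(2830 − 2710) = 99600 m.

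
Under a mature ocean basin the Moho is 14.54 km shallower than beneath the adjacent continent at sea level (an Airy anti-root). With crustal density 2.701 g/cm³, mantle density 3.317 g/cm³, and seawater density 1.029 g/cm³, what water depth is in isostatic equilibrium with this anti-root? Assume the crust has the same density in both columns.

5.36 km

Replacing a thickness d of crust by seawater at the top must be balanced by replacing crust with mantle at the base: d (ρ_c − ρ_w) = a (ρ_m − ρ_c).
d = a (ρ_m − ρ_c)/(ρ_c − ρ_w) = 14.54 km × 0.616/1.672 = 5.36 km.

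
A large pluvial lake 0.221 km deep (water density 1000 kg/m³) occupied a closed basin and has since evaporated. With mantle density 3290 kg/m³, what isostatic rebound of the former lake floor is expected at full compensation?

u = d ρ_w/ρ_m = 0.221 km × 1000/3290 = 0.0672 km.

0.0672 km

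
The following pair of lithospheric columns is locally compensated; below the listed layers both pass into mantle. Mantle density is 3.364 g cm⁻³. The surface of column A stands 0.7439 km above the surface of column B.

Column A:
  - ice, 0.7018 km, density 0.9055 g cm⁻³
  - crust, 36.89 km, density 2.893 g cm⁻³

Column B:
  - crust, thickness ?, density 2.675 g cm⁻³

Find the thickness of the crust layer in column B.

Take the compensation level at the base of the deeper column (depth z_c below the surface of column A) and equate Σ ρ_i t_i down to z_c; mantle fills any gap and the z_c terms cancel.
Column A: 0.7018×0.9055 + 36.89×2.893 + (z_c − 37.5918)×3.364
Column B: 0.7439×0 + x×2.675 + (z_c − 0.7439 − 0 − x)×3.364
The z_c×3.364 term appears on both sides and cancels. Collect the known terms of each column as K = Σ(ρt)_known − 3.364 × (depth of known layers): K_A = 107.35825 − 3.364×37.5918 = −19.1005653; K_B = 0 − 3.364×(0.7439 + 0) = −2.5024796.
Balance: K_A = K_B − x×(3.364 − 2.675), so x = (K_B − K_A)/(3.364 − 2.675) = 16.5981/0.689 = 24.1 km.

24.1 km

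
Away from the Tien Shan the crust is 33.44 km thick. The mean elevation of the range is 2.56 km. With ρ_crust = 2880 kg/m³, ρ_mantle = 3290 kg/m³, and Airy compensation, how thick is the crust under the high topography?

54 km

Root depth r = h ρ_c / (ρ_m − ρ_c) = 2.56 km × 2880 / 410 = 17.98 km.
Total thickness = T + h + r = 33.44 km + 2.56 km + 17.98 km = 54 km.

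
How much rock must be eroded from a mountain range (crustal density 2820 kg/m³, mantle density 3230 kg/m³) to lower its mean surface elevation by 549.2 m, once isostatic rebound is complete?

Net drop Δ = e − u = e − e ρ_c/ρ_m = e (ρ_m − ρ_c)/ρ_m.
e = Δ ρ_m/(ρ_m − ρ_c) = 549.2 m × 3230/410 = 4330 m.

4330 m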